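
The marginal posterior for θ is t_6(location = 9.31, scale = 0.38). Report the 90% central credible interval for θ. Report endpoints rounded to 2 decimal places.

The t_6 distribution is symmetric; the 90% interval is 9.31 ± t·0.38 with t_{0.95,6} = 1.943.
Half-width: 1.943 × 0.38 = 0.74.
9.31 − 0.74 = 8.57; 9.31 + 0.74 = 10.05.

[8.57, 10.05]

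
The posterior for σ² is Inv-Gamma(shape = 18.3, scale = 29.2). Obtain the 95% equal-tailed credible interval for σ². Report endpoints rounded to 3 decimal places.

Inverse-Gamma(18.3, 29.2) quantiles: F⁻¹(0.025) and F⁻¹(0.975).
Equivalently, 1/σ² ~ Gamma(18.3, rate = 29.2); invert its 0.975 and 0.025 quantiles.
Posterior mean ≈ 1.688, SD ≈ 0.418; a Normal approximation gives roughly [0.868, 2.507].
Exact: lower = 1.058; upper = 2.679.

[1.058, 2.679]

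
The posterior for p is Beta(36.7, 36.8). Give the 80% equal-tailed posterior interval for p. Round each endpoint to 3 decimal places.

Posterior: Beta(36.7, 36.8).
Equal-tailed 80% interval: the 0.1 and 0.9 quantiles of Beta(36.7, 36.8).
Posterior mean ≈ 0.499, SD ≈ 0.058; a Normal approximation gives roughly [0.425, 0.574].
Exact: F⁻¹(0.1) = 0.425; F⁻¹(0.9) = 0.574.

[0.425, 0.574]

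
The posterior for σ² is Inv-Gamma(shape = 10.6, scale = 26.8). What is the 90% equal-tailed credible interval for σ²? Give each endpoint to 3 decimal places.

Inverse-Gamma(10.6, 26.8) quantiles: F⁻¹(0.05) and F⁻¹(0.95).
Equivalently, 1/σ² ~ Gamma(10.6, rate = 26.8); invert its 0.95 and 0.05 quantiles.
Posterior mean ≈ 2.792, SD ≈ 0.952; a Normal approximation gives roughly [1.226, 4.357].
Exact: lower = 1.628; upper = 4.566.

[1.628, 4.566]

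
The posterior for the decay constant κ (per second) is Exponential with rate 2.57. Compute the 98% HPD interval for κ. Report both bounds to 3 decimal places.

[0.000, 1.522]

The exponential density is strictly decreasing on [0, ∞), so the HPD interval is anchored at 0: [0, q] with P(κ ≤ q) = 0.98.
q = −ln(1 − 0.98) / 2.57 = 3.9120 / 2.57 = 1.522.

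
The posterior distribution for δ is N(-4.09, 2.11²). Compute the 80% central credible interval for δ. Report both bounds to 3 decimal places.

[-6.794, -1.386]

The posterior is symmetric, so the 80% equal-tailed interval is δ = -4.09 ± z·2.11 with z = 1.282.
Half-width: 1.282 × 2.11 = 2.704.
-4.09 − 2.704 = -6.794; -4.09 + 2.704 = -1.386.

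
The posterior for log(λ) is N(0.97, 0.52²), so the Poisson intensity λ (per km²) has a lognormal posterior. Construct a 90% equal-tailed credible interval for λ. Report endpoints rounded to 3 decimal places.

[1.122, 6.205]

On the log scale the 90% interval is 0.97 ± 1.645 × 0.52 = [0.1147, 1.8253].
Exponentiate: [e^0.1147, e^1.8253] = [1.122, 6.205].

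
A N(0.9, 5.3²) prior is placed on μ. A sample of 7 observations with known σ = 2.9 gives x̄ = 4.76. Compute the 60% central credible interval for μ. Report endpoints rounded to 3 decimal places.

Posterior precision = 1/5.3² + 7/2.9² = 0.0356 + 0.8323 = 0.8679, so posterior SD = 1.0734.
Posterior mean = (0.9/5.3² + 7·4.76/2.9²) / 0.8679 = 4.6017.
Interval: 4.6017 ± 0.842 × 1.0734 → [3.698, 5.505].

[3.698, 5.505]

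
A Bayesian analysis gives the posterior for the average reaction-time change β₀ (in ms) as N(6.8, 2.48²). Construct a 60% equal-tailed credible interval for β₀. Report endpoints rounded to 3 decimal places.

The posterior is symmetric, so the 60% equal-tailed interval is β₀ = 6.8 ± z·2.48 with z = 0.842.
Half-width: 0.842 × 2.48 = 2.087.
6.8 − 2.087 = 4.713; 6.8 + 2.087 = 8.887.

[4.713, 8.887]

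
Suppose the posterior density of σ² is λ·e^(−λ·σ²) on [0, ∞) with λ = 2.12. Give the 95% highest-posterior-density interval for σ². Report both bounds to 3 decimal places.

The exponential density is strictly decreasing on [0, ∞), so the HPD interval is anchored at 0: [0, q] with P(σ² ≤ q) = 0.95.
q = −ln(1 − 0.95) / 2.12 = 2.9957 / 2.12 = 1.413.

[0.000, 1.413]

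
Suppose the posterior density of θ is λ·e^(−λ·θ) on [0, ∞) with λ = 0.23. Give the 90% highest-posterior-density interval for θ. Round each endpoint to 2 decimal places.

The exponential density is strictly decreasing on [0, ∞), so the HPD interval is anchored at 0: [0, q] with P(θ ≤ q) = 0.90.
q = −ln(1 − 0.90) / 0.23 = 2.3026 / 0.23 = 10.01.

[0.00, 10.01]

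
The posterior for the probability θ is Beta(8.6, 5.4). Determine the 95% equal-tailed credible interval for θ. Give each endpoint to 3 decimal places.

[0.357, 0.841]

Posterior: Beta(8.6, 5.4).
Equal-tailed 95% interval: the 0.025 and 0.975 quantiles of Beta(8.6, 5.4).
Posterior mean ≈ 0.614, SD ≈ 0.126; a Normal approximation gives roughly [0.368, 0.861].
Exact: F⁻¹(0.025) = 0.357; F⁻¹(0.975) = 0.841.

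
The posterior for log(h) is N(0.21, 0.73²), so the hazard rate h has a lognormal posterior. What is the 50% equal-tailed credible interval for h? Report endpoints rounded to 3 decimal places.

[0.754, 2.019]

On the log scale the 50% interval is 0.21 ± 0.674 × 0.73 = [-0.2824, 0.7024].
Exponentiate: [e^-0.2824, e^0.7024] = [0.754, 2.019].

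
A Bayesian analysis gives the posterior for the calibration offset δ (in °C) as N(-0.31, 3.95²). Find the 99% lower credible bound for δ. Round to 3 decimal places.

-9.499

Need L with P(δ ≥ L) = 0.99: L = -0.31 − z_{0.01}·3.95.
z = 2.326; L = -0.31 − 2.326 × 3.95 = -9.499.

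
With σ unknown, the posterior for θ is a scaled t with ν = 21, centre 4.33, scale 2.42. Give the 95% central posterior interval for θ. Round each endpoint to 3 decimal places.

[-0.703, 9.363]

The t_21 distribution is symmetric; the 95% interval is 4.33 ± t·2.42 with t_{0.975,21} = 2.080.
Half-width: 2.080 × 2.42 = 5.033.
4.33 − 5.033 = -0.703; 4.33 + 5.033 = 9.363.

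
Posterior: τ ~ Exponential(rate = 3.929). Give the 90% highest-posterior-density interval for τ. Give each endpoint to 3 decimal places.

The exponential density is strictly decreasing on [0, ∞), so the HPD interval is anchored at 0: [0, q] with P(τ ≤ q) = 0.90.
q = −ln(1 − 0.90) / 3.929 = 2.3026 / 3.929 = 0.586.

[0.000, 0.586]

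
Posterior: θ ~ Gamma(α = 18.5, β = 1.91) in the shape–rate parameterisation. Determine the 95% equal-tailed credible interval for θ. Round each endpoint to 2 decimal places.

[5.79, 14.57]

Posterior: Gamma(shape 18.5, rate 1.91).
Equal-tailed 95% interval: Gamma(18.5, 1.91) quantiles at 0.025 and 0.975.
Posterior mean ≈ 9.69, SD ≈ 2.25; a Normal approximation gives roughly [5.27, 14.10].
Exact: lower = 5.79; upper = 14.57.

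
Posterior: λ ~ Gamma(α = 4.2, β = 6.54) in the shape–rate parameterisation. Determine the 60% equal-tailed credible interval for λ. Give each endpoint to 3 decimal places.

Posterior: Gamma(shape 4.2, rate 6.54).
Equal-tailed 60% interval: Gamma(4.2, 6.54) quantiles at 0.2 and 0.8.
Posterior mean ≈ 0.642, SD ≈ 0.313; a Normal approximation gives roughly [0.378, 0.906].
Exact: lower = 0.375; upper = 0.880.

[0.375, 0.880]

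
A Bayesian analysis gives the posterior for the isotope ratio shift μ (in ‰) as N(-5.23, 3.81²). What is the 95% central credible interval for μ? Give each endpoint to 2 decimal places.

The posterior is symmetric, so the 95% equal-tailed interval is μ = -5.23 ± z·3.81 with z = 1.960.
Half-width: 1.960 × 3.81 = 7.47.
-5.23 − 7.47 = -12.70; -5.23 + 7.47 = 2.24.

[-12.70, 2.24]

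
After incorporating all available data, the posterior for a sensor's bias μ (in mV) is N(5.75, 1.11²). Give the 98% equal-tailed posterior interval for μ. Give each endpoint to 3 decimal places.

[3.168, 8.332]

The posterior is symmetric, so the 98% equal-tailed interval is μ = 5.75 ± z·1.11 with z = 2.326.
Half-width: 2.326 × 1.11 = 2.582.
5.75 − 2.582 = 3.168; 5.75 + 2.582 = 8.332.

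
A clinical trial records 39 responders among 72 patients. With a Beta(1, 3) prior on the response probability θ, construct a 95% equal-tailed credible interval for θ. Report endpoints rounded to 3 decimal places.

Posterior: Beta(1+39, 3+33) = Beta(40, 36).
Equal-tailed 95% interval: the 0.025 and 0.975 quantiles of Beta(40, 36).
Posterior mean ≈ 0.526, SD ≈ 0.057; a Normal approximation gives roughly [0.415, 0.638].
Exact: F⁻¹(0.025) = 0.414; F⁻¹(0.975) = 0.637.

[0.414, 0.637]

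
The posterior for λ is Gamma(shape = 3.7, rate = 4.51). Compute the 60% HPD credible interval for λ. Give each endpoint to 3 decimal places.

The posterior is unimodal and skewed, so the HPD interval has equal density at both endpoints and is the shortest 60% interval.
Solving f(0.336) = f(0.973) with F(0.973) − F(0.336) = 0.60 gives [0.336, 0.973].
For comparison, the equal-tailed interval is [0.458, 1.141]; the HPD is narrower and shifted toward the mode.

[0.336, 0.973]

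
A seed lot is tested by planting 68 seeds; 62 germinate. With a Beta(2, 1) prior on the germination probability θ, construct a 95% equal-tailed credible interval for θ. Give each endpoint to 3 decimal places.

Posterior: Beta(2+62, 1+6) = Beta(64, 7).
Equal-tailed 95% interval: the 0.025 and 0.975 quantiles of Beta(64, 7).
Posterior mean ≈ 0.901, SD ≈ 0.035; a Normal approximation gives roughly [0.833, 0.970].
Exact: F⁻¹(0.025) = 0.823; F⁻¹(0.975) = 0.959.

[0.823, 0.959]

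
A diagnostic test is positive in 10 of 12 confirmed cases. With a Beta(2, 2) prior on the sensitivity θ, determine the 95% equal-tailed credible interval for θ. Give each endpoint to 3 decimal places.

Posterior: Beta(2+10, 2+2) = Beta(12, 4).
Equal-tailed 95% interval: the 0.025 and 0.975 quantiles of Beta(12, 4).
Posterior mean ≈ 0.750, SD ≈ 0.105; a Normal approximation gives roughly [0.544, 0.956].
Exact: F⁻¹(0.025) = 0.519; F⁻¹(0.975) = 0.922.

[0.519, 0.922]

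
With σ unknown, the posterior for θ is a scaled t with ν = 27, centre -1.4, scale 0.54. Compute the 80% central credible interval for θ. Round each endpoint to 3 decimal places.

The t_27 distribution is symmetric; the 80% interval is -1.4 ± t·0.54 with t_{0.9,27} = 1.314.
Half-width: 1.314 × 0.54 = 0.709.
-1.4 − 0.709 = -2.109; -1.4 + 0.709 = -0.691.

[-2.109, -0.691]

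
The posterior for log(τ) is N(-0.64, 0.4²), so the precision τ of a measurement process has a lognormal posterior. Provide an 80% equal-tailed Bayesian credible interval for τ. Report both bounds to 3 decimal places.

[0.316, 0.880]

On the log scale the 80% interval is -0.64 ± 1.282 × 0.4 = [-1.1526, -0.1274].
Exponentiate: [e^-1.1526, e^-0.1274] = [0.316, 0.880].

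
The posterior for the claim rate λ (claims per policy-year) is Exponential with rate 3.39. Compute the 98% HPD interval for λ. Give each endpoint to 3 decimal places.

The exponential density is strictly decreasing on [0, ∞), so the HPD interval is anchored at 0: [0, q] with P(λ ≤ q) = 0.98.
q = −ln(1 − 0.98) / 3.39 = 3.9120 / 3.39 = 1.154.

[0.000, 1.154]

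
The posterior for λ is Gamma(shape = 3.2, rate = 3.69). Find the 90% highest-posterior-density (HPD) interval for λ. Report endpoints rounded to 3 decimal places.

[0.144, 1.566]

The posterior is unimodal and skewed, so the HPD interval has equal density at both endpoints and is the shortest 90% interval.
Solving f(0.144) = f(1.566) with F(1.566) − F(0.144) = 0.90 gives [0.144, 1.566].
For comparison, the equal-tailed interval is [0.250, 1.787]; the HPD is narrower and shifted toward the mode.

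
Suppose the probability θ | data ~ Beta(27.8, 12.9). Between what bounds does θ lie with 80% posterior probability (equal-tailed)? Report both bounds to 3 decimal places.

Posterior: Beta(27.8, 12.9).
Equal-tailed 80% interval: the 0.1 and 0.9 quantiles of Beta(27.8, 12.9).
Posterior mean ≈ 0.683, SD ≈ 0.072; a Normal approximation gives roughly [0.591, 0.775].
Exact: F⁻¹(0.1) = 0.588; F⁻¹(0.9) = 0.774.

[0.588, 0.774]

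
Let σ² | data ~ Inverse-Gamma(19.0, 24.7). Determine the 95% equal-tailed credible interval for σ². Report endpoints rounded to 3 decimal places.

[0.868, 2.159]

Inverse-Gamma(19.0, 24.7) quantiles: F⁻¹(0.025) and F⁻¹(0.975).
Equivalently, 1/σ² ~ Gamma(19.0, rate = 24.7); invert its 0.975 and 0.025 quantiles.
Posterior mean ≈ 1.372, SD ≈ 0.333; a Normal approximation gives roughly [0.720, 2.025].
Exact: lower = 0.868; upper = 2.159.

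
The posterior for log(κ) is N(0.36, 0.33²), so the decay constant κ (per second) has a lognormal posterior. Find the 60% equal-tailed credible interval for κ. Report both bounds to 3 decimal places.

On the log scale the 60% interval is 0.36 ± 0.842 × 0.33 = [0.0823, 0.6377].
Exponentiate: [e^0.0823, e^0.6377] = [1.086, 1.892].

[1.086, 1.892]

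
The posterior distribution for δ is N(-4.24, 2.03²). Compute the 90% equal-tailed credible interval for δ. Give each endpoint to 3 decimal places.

[-7.579, -0.901]

The posterior is symmetric, so the 90% equal-tailed interval is δ = -4.24 ± z·2.03 with z = 1.645.
Half-width: 1.645 × 2.03 = 3.339.
-4.24 − 3.339 = -7.579; -4.24 + 3.339 = -0.901.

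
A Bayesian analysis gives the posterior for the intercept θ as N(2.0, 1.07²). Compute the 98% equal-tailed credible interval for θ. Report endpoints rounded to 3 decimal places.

The posterior is symmetric, so the 98% equal-tailed interval is θ = 2.0 ± z·1.07 with z = 2.326.
Half-width: 2.326 × 1.07 = 2.489.
2.0 − 2.489 = -0.489; 2.0 + 2.489 = 4.489.

[-0.489, 4.489]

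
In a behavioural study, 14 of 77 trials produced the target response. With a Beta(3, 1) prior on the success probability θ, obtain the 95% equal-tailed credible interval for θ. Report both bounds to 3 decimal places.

[0.129, 0.304]

Posterior: Beta(3+14, 1+63) = Beta(17, 64).
Equal-tailed 95% interval: the 0.025 and 0.975 quantiles of Beta(17, 64).
Posterior mean ≈ 0.210, SD ≈ 0.045; a Normal approximation gives roughly [0.122, 0.298].
Exact: F⁻¹(0.025) = 0.129; F⁻¹(0.975) = 0.304.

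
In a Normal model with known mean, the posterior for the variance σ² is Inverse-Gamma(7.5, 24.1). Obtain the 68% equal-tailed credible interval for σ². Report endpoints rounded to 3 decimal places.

[2.372, 4.985]

Inverse-Gamma(7.5, 24.1) quantiles: F⁻¹(0.16) and F⁻¹(0.84).
Equivalently, 1/σ² ~ Gamma(7.5, rate = 24.1); invert its 0.84 and 0.16 quantiles.
Posterior mean ≈ 3.708, SD ≈ 1.581; a Normal approximation gives roughly [2.135, 5.280].
Exact: lower = 2.372; upper = 4.985.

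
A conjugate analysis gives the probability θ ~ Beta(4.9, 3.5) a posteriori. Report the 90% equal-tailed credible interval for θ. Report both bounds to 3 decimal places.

[0.307, 0.836]

Posterior: Beta(4.9, 3.5).
Equal-tailed 90% interval: the 0.05 and 0.95 quantiles of Beta(4.9, 3.5).
Posterior mean ≈ 0.583, SD ≈ 0.161; a Normal approximation gives roughly [0.319, 0.848].
Exact: F⁻¹(0.05) = 0.307; F⁻¹(0.95) = 0.836.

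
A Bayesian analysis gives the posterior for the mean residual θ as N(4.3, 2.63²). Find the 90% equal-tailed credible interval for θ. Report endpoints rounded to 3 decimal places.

[-0.026, 8.626]

The posterior is symmetric, so the 90% equal-tailed interval is θ = 4.3 ± z·2.63 with z = 1.645.
Half-width: 1.645 × 2.63 = 4.326.
4.3 − 4.326 = -0.026; 4.3 + 4.326 = 8.626.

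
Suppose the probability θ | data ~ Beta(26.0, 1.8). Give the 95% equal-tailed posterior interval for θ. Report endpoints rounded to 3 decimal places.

[0.821, 0.993]

Posterior: Beta(26.0, 1.8).
Equal-tailed 95% interval: the 0.025 and 0.975 quantiles of Beta(26.0, 1.8).
Posterior mean ≈ 0.935, SD ≈ 0.046; a Normal approximation gives roughly [0.845, 1.025].
Exact: F⁻¹(0.025) = 0.821; F⁻¹(0.975) = 0.993.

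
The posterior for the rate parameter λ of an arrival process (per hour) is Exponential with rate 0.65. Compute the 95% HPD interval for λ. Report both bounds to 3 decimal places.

The exponential density is strictly decreasing on [0, ∞), so the HPD interval is anchored at 0: [0, q] with P(λ ≤ q) = 0.95.
q = −ln(1 − 0.95) / 0.65 = 2.9957 / 0.65 = 4.609.

[0.000, 4.609]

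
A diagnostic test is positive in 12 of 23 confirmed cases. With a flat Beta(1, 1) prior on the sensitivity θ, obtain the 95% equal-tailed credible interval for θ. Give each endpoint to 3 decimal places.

Posterior: Beta(1+12, 1+11) = Beta(13, 12).
Equal-tailed 95% interval: the 0.025 and 0.975 quantiles of Beta(13, 12).
Posterior mean ≈ 0.520, SD ≈ 0.098; a Normal approximation gives roughly [0.328, 0.712].
Exact: F⁻¹(0.025) = 0.328; F⁻¹(0.975) = 0.709.

[0.328, 0.709]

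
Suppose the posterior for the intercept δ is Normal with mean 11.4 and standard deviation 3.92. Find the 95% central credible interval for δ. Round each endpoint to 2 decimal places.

The posterior is symmetric, so the 95% equal-tailed interval is δ = 11.4 ± z·3.92 with z = 1.960.
Half-width: 1.960 × 3.92 = 7.68.
11.4 − 7.68 = 3.72; 11.4 + 7.68 = 19.08.

[3.72, 19.08]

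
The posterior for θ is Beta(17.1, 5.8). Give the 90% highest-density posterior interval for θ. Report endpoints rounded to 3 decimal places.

The posterior is unimodal and skewed, so the HPD interval has equal density at both endpoints and is the shortest 90% interval.
Solving f(0.606) = f(0.893) with F(0.893) − F(0.606) = 0.90 gives [0.606, 0.893].
For comparison, the equal-tailed interval is [0.589, 0.880]; the HPD is narrower and shifted toward the mode.

[0.606, 0.893]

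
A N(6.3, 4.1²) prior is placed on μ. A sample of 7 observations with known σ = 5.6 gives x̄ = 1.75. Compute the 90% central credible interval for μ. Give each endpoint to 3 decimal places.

Posterior precision = 1/4.1² + 7/5.6² = 0.0595 + 0.2232 = 0.2827, so posterior SD = 1.8808.
Posterior mean = (6.3/4.1² + 7·1.75/5.6²) / 0.2827 = 2.7074.
Interval: 2.7074 ± 1.645 × 1.8808 → [-0.386, 5.801].

[-0.386, 5.801]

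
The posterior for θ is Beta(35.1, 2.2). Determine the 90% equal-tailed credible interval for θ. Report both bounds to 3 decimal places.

[0.868, 0.988]

Posterior: Beta(35.1, 2.2).
Equal-tailed 90% interval: the 0.05 and 0.95 quantiles of Beta(35.1, 2.2).
Posterior mean ≈ 0.941, SD ≈ 0.038; a Normal approximation gives roughly [0.878, 1.004].
Exact: F⁻¹(0.05) = 0.868; F⁻¹(0.95) = 0.988.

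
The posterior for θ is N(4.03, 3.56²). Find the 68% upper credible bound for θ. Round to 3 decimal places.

5.695

Need U with P(θ ≤ U) = 0.68: U = 4.03 + z_{0.32}·3.56.
z = 0.468; U = 4.03 + 0.468 × 3.56 = 5.695.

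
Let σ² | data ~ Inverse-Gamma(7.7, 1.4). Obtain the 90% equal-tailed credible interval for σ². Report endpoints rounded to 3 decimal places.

Inverse-Gamma(7.7, 1.4) quantiles: F⁻¹(0.05) and F⁻¹(0.95).
Equivalently, 1/σ² ~ Gamma(7.7, rate = 1.4); invert its 0.95 and 0.05 quantiles.
Posterior mean ≈ 0.209, SD ≈ 0.088; a Normal approximation gives roughly [0.065, 0.353].
Exact: lower = 0.110; upper = 0.371.

[0.110, 0.371]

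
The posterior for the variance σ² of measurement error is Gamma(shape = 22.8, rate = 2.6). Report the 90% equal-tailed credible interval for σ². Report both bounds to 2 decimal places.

[5.98, 11.99]

Posterior: Gamma(shape 22.8, rate 2.6).
Equal-tailed 90% interval: Gamma(22.8, 2.6) quantiles at 0.05 and 0.95.
Posterior mean ≈ 8.77, SD ≈ 1.84; a Normal approximation gives roughly [5.75, 11.79].
Exact: lower = 5.98; upper = 11.99.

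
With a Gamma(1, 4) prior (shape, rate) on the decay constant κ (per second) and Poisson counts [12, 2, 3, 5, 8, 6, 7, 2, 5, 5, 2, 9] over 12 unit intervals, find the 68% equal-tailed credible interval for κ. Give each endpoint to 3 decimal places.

[3.680, 4.695]

Posterior: Gamma(1+66, 4+12) = Gamma(67, 16) (shape, rate).
Equal-tailed 68% interval: Gamma(67, 16) quantiles at 0.16 and 0.84.
Posterior mean ≈ 4.188, SD ≈ 0.512; a Normal approximation gives roughly [3.679, 4.696].
Exact: lower = 3.680; upper = 4.695.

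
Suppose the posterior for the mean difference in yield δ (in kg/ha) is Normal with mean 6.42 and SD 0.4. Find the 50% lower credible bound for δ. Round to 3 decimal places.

6.420

Need L with P(δ ≥ L) = 0.50: L = 6.42 − z_{0.5}·0.4.
z = 0.000; L = 6.42 − 0.000 × 0.4 = 6.420.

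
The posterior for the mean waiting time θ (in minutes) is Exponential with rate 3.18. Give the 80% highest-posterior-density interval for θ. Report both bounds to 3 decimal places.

The exponential density is strictly decreasing on [0, ∞), so the HPD interval is anchored at 0: [0, q] with P(θ ≤ q) = 0.80.
q = −ln(1 − 0.80) / 3.18 = 1.6094 / 3.18 = 0.506.

[0.000, 0.506]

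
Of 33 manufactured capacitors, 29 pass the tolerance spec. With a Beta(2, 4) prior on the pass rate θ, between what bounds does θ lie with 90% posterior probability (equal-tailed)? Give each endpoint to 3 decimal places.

[0.682, 0.891]

Posterior: Beta(2+29, 4+4) = Beta(31, 8).
Equal-tailed 90% interval: the 0.05 and 0.95 quantiles of Beta(31, 8).
Posterior mean ≈ 0.795, SD ≈ 0.064; a Normal approximation gives roughly [0.690, 0.900].
Exact: F⁻¹(0.05) = 0.682; F⁻¹(0.95) = 0.891.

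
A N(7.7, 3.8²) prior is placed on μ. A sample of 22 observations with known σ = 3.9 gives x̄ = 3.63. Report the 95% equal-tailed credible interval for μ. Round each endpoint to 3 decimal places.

[2.224, 5.408]

Posterior precision = 1/3.8² + 22/3.9² = 0.0693 + 1.4464 = 1.5157, so posterior SD = 0.8123.
Posterior mean = (7.7/3.8² + 22·3.63/3.9²) / 1.5157 = 3.8160.
Interval: 3.8160 ± 1.960 × 0.8123 → [2.224, 5.408].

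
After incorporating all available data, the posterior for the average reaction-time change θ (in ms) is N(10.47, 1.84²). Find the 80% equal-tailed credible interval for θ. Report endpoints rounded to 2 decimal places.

[8.11, 12.83]

The posterior is symmetric, so the 80% equal-tailed interval is θ = 10.47 ± z·1.84 with z = 1.282.
Half-width: 1.282 × 1.84 = 2.36.
10.47 − 2.36 = 8.11; 10.47 + 2.36 = 12.83.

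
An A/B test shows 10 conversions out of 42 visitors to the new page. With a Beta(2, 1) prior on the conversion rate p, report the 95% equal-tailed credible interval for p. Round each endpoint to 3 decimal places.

Posterior: Beta(2+10, 1+32) = Beta(12, 33).
Equal-tailed 95% interval: the 0.025 and 0.975 quantiles of Beta(12, 33).
Posterior mean ≈ 0.267, SD ≈ 0.065; a Normal approximation gives roughly [0.139, 0.394].
Exact: F⁻¹(0.025) = 0.150; F⁻¹(0.975) = 0.403.

[0.150, 0.403]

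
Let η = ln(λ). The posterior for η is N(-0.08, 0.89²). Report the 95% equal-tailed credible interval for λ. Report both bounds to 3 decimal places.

[0.161, 5.282]

On the log scale the 95% interval is -0.08 ± 1.960 × 0.89 = [-1.8244, 1.6644].
Exponentiate: [e^-1.8244, e^1.6644] = [0.161, 5.282].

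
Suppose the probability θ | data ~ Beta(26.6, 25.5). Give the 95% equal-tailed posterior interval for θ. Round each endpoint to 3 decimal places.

Posterior: Beta(26.6, 25.5).
Equal-tailed 95% interval: the 0.025 and 0.975 quantiles of Beta(26.6, 25.5).
Posterior mean ≈ 0.511, SD ≈ 0.069; a Normal approximation gives roughly [0.376, 0.645].
Exact: F⁻¹(0.025) = 0.376; F⁻¹(0.975) = 0.644.

[0.376, 0.644]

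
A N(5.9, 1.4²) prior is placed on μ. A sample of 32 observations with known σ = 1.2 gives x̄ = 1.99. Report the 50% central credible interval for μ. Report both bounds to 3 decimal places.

[1.936, 2.219]

Posterior precision = 1/1.4² + 32/1.2² = 0.5102 + 22.2222 = 22.7324, so posterior SD = 0.2097.
Posterior mean = (5.9/1.4² + 32·1.99/1.2²) / 22.7324 = 2.0778.
Interval: 2.0778 ± 0.674 × 0.2097 → [1.936, 2.219].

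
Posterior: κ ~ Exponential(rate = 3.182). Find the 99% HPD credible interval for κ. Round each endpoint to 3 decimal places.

[0.000, 1.447]

The exponential density is strictly decreasing on [0, ∞), so the HPD interval is anchored at 0: [0, q] with P(κ ≤ q) = 0.99.
q = −ln(1 − 0.99) / 3.182 = 4.6052 / 3.182 = 1.447.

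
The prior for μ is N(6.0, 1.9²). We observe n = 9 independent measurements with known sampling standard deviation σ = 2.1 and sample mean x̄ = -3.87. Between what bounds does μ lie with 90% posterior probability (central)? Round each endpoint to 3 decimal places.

[-3.771, -1.610]

Posterior precision = 1/1.9² + 9/2.1² = 0.2770 + 2.0408 = 2.3178, so posterior SD = 0.6568.
Posterior mean = (6.0/1.9² + 9·-3.87/2.1²) / 2.3178 = -2.6904.
Interval: -2.6904 ± 1.645 × 0.6568 → [-3.771, -1.610].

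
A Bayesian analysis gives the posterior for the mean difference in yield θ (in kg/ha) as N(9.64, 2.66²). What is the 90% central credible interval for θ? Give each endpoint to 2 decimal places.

[5.26, 14.02]

The posterior is symmetric, so the 90% equal-tailed interval is θ = 9.64 ± z·2.66 with z = 1.645.
Half-width: 1.645 × 2.66 = 4.38.
9.64 − 4.38 = 5.26; 9.64 + 4.38 = 14.02.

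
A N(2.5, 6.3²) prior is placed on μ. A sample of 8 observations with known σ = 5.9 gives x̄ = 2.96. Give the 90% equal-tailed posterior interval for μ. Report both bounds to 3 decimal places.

Posterior precision = 1/6.3² + 8/5.9² = 0.0252 + 0.2298 = 0.2550, so posterior SD = 1.9802.
Posterior mean = (2.5/6.3² + 8·2.96/5.9²) / 0.2550 = 2.9146.
Interval: 2.9146 ± 1.645 × 1.9802 → [-0.343, 6.172].

[-0.343, 6.172]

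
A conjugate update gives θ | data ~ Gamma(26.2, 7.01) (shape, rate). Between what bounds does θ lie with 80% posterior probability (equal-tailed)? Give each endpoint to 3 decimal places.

Posterior: Gamma(shape 26.2, rate 7.01).
Equal-tailed 80% interval: Gamma(26.2, 7.01) quantiles at 0.1 and 0.9.
Posterior mean ≈ 3.738, SD ≈ 0.730; a Normal approximation gives roughly [2.802, 4.673].
Exact: lower = 2.838; upper = 4.698.

[2.838, 4.698]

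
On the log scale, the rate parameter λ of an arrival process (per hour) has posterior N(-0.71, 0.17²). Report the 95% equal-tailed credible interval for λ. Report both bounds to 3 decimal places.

[0.352, 0.686]

On the log scale the 95% interval is -0.71 ± 1.960 × 0.17 = [-1.0432, -0.3768].
Exponentiate: [e^-1.0432, e^-0.3768] = [0.352, 0.686].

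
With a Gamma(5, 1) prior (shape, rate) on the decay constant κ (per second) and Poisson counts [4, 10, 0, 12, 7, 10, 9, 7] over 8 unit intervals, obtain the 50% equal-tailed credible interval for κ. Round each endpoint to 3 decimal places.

[6.493, 7.689]

Posterior: Gamma(5+59, 1+8) = Gamma(64, 9) (shape, rate).
Equal-tailed 50% interval: Gamma(64, 9) quantiles at 0.25 and 0.75.
Posterior mean ≈ 7.111, SD ≈ 0.889; a Normal approximation gives roughly [6.512, 7.711].
Exact: lower = 6.493; upper = 7.689.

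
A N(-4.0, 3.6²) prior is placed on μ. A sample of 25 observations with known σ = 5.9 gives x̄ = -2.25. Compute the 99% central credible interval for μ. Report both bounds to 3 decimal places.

[-5.308, 0.469]

Posterior precision = 1/3.6² + 25/5.9² = 0.0772 + 0.7182 = 0.7953, so posterior SD = 1.1213.
Posterior mean = (-4.0/3.6² + 25·-2.25/5.9²) / 0.7953 = -2.4198.
Interval: -2.4198 ± 2.576 × 1.1213 → [-5.308, 0.469].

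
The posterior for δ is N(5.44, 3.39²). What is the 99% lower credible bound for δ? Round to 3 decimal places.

-2.446

Need L with P(δ ≥ L) = 0.99: L = 5.44 − z_{0.01}·3.39.
z = 2.326; L = 5.44 − 2.326 × 3.39 = -2.446.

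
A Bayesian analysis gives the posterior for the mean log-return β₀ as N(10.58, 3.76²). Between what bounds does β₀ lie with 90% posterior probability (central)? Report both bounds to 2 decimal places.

The posterior is symmetric, so the 90% equal-tailed interval is β₀ = 10.58 ± z·3.76 with z = 1.645.
Half-width: 1.645 × 3.76 = 6.18.
10.58 − 6.18 = 4.40; 10.58 + 6.18 = 16.76.

[4.40, 16.76]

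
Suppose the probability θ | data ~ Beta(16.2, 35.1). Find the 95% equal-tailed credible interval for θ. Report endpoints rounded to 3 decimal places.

[0.197, 0.448]

Posterior: Beta(16.2, 35.1).
Equal-tailed 95% interval: the 0.025 and 0.975 quantiles of Beta(16.2, 35.1).
Posterior mean ≈ 0.316, SD ≈ 0.064; a Normal approximation gives roughly [0.190, 0.442].
Exact: F⁻¹(0.025) = 0.197; F⁻¹(0.975) = 0.448.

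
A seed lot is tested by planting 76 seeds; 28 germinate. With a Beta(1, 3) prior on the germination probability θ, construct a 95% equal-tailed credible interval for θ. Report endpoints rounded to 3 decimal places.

[0.261, 0.470]

Posterior: Beta(1+28, 3+48) = Beta(29, 51).
Equal-tailed 95% interval: the 0.025 and 0.975 quantiles of Beta(29, 51).
Posterior mean ≈ 0.362, SD ≈ 0.053; a Normal approximation gives roughly [0.258, 0.467].
Exact: F⁻¹(0.025) = 0.261; F⁻¹(0.975) = 0.470.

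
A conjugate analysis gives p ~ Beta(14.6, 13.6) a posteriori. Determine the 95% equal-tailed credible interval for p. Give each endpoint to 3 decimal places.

Posterior: Beta(14.6, 13.6).
Equal-tailed 95% interval: the 0.025 and 0.975 quantiles of Beta(14.6, 13.6).
Posterior mean ≈ 0.518, SD ≈ 0.092; a Normal approximation gives roughly [0.336, 0.699].
Exact: F⁻¹(0.025) = 0.337; F⁻¹(0.975) = 0.696.

[0.337, 0.696]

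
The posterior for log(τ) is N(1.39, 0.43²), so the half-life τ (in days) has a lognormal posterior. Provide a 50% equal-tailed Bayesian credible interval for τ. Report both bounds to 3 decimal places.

[3.004, 5.366]

On the log scale the 50% interval is 1.39 ± 0.674 × 0.43 = [1.1000, 1.6800].
Exponentiate: [e^1.1000, e^1.6800] = [3.004, 5.366].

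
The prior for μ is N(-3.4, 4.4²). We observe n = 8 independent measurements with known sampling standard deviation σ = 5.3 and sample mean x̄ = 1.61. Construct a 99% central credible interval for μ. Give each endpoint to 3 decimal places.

Posterior precision = 1/4.4² + 8/5.3² = 0.0517 + 0.2848 = 0.3365, so posterior SD = 1.7240.
Posterior mean = (-3.4/4.4² + 8·1.61/5.3²) / 0.3365 = 0.8409.
Interval: 0.8409 ± 2.576 × 1.7240 → [-3.600, 5.282].

[-3.600, 5.282]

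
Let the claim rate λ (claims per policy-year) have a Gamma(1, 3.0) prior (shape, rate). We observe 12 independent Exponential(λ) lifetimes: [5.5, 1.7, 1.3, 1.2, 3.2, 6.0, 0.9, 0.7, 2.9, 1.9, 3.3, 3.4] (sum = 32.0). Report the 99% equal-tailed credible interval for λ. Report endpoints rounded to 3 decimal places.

[0.159, 0.690]

Posterior: Gamma(1+12, 3.0+32.0) = Gamma(13, 35.0) (shape, rate).
Equal-tailed 99% interval: Gamma(13, 35.0) quantiles at 0.005 and 0.995.
Posterior mean ≈ 0.371, SD ≈ 0.103; a Normal approximation gives roughly [0.106, 0.637].
Exact: lower = 0.159; upper = 0.690.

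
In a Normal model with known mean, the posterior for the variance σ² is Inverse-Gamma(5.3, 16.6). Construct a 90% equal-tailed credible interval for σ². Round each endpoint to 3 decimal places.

Inverse-Gamma(5.3, 16.6) quantiles: F⁻¹(0.05) and F⁻¹(0.95).
Equivalently, 1/σ² ~ Gamma(5.3, rate = 16.6); invert its 0.95 and 0.05 quantiles.
Posterior mean ≈ 3.860, SD ≈ 2.125; a Normal approximation gives roughly [0.365, 7.356].
Exact: lower = 1.735; upper = 7.687.

[1.735, 7.687]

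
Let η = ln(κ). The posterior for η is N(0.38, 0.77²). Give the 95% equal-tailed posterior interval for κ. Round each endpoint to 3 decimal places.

[0.323, 6.614]

On the log scale the 95% interval is 0.38 ± 1.960 × 0.77 = [-1.1292, 1.8892].
Exponentiate: [e^-1.1292, e^1.8892] = [0.323, 6.614].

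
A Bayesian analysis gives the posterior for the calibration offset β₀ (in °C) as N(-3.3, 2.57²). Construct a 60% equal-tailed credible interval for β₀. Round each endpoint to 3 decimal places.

The posterior is symmetric, so the 60% equal-tailed interval is β₀ = -3.3 ± z·2.57 with z = 0.842.
Half-width: 0.842 × 2.57 = 2.163.
-3.3 − 2.163 = -5.463; -3.3 + 2.163 = -1.137.

[-5.463, -1.137]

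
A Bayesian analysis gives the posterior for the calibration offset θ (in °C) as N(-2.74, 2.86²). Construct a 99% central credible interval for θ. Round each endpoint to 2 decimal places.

The posterior is symmetric, so the 99% equal-tailed interval is θ = -2.74 ± z·2.86 with z = 2.576.
Half-width: 2.576 × 2.86 = 7.37.
-2.74 − 7.37 = -10.11; -2.74 + 7.37 = 4.63.

[-10.11, 4.63]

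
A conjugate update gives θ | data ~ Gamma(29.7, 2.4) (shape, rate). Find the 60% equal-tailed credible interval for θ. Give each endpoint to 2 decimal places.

[10.43, 14.23]

Posterior: Gamma(shape 29.7, rate 2.4).
Equal-tailed 60% interval: Gamma(29.7, 2.4) quantiles at 0.2 and 0.8.
Posterior mean ≈ 12.38, SD ≈ 2.27; a Normal approximation gives roughly [10.46, 14.29].
Exact: lower = 10.43; upper = 14.23.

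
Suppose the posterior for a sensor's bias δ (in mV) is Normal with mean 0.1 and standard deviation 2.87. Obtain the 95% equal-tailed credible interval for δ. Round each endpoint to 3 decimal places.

The posterior is symmetric, so the 95% equal-tailed interval is δ = 0.1 ± z·2.87 with z = 1.960.
Half-width: 1.960 × 2.87 = 5.625.
0.1 − 5.625 = -5.525; 0.1 + 5.625 = 5.725.

[-5.525, 5.725]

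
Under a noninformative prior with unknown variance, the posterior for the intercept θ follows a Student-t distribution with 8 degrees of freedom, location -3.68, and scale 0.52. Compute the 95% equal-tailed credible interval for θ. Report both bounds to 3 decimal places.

[-4.879, -2.481]

The t_8 distribution is symmetric; the 95% interval is -3.68 ± t·0.52 with t_{0.975,8} = 2.306.
Half-width: 2.306 × 0.52 = 1.199.
-3.68 − 1.199 = -4.879; -3.68 + 1.199 = -2.481.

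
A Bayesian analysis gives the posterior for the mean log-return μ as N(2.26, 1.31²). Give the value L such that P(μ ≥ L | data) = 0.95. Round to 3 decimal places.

Need L with P(μ ≥ L) = 0.95: L = 2.26 − z_{0.05}·1.31.
z = 1.645; L = 2.26 − 1.645 × 1.31 = 0.105.

0.105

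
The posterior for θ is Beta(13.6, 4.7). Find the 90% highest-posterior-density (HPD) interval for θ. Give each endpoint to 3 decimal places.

[0.586, 0.906]

The posterior is unimodal and skewed, so the HPD interval has equal density at both endpoints and is the shortest 90% interval.
Solving f(0.586) = f(0.906) with F(0.906) − F(0.586) = 0.90 gives [0.586, 0.906].
For comparison, the equal-tailed interval is [0.565, 0.890]; the HPD is narrower and shifted toward the mode.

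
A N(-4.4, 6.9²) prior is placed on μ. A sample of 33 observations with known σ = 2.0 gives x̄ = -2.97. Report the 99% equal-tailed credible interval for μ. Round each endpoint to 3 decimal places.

[-3.869, -2.078]

Posterior precision = 1/6.9² + 33/2.0² = 0.0210 + 8.2500 = 8.2710, so posterior SD = 0.3477.
Posterior mean = (-4.4/6.9² + 33·-2.97/2.0²) / 8.2710 = -2.9736.
Interval: -2.9736 ± 2.576 × 0.3477 → [-3.869, -2.078].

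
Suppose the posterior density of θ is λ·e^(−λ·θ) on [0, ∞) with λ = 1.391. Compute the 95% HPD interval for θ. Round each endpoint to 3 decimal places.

The exponential density is strictly decreasing on [0, ∞), so the HPD interval is anchored at 0: [0, q] with P(θ ≤ q) = 0.95.
q = −ln(1 − 0.95) / 1.391 = 2.9957 / 1.391 = 2.154.

[0.000, 2.154]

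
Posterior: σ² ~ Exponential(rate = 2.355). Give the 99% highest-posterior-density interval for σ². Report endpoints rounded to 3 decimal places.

[0.000, 1.955]

The exponential density is strictly decreasing on [0, ∞), so the HPD interval is anchored at 0: [0, q] with P(σ² ≤ q) = 0.99.
q = −ln(1 − 0.99) / 2.355 = 4.6052 / 2.355 = 1.955.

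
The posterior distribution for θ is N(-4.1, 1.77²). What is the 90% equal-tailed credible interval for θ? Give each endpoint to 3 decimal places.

[-7.011, -1.189]

The posterior is symmetric, so the 90% equal-tailed interval is θ = -4.1 ± z·1.77 with z = 1.645.
Half-width: 1.645 × 1.77 = 2.911.
-4.1 − 2.911 = -7.011; -4.1 + 2.911 = -1.189.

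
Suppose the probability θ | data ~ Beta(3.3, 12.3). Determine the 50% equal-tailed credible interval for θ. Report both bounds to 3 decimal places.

[0.136, 0.274]

Posterior: Beta(3.3, 12.3).
Equal-tailed 50% interval: the 0.25 and 0.75 quantiles of Beta(3.3, 12.3).
Posterior mean ≈ 0.212, SD ≈ 0.100; a Normal approximation gives roughly [0.144, 0.279].
Exact: F⁻¹(0.25) = 0.136; F⁻¹(0.75) = 0.274.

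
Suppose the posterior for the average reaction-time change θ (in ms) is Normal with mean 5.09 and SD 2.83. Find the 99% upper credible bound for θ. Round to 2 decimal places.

11.67

Need U with P(θ ≤ U) = 0.99: U = 5.09 + z_{0.01}·2.83.
z = 2.326; U = 5.09 + 2.326 × 2.83 = 11.67.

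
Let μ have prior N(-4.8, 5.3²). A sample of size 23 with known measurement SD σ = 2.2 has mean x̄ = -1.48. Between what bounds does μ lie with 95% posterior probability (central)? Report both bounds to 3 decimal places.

Posterior precision = 1/5.3² + 23/2.2² = 0.0356 + 4.7521 = 4.7877, so posterior SD = 0.4570.
Posterior mean = (-4.8/5.3² + 23·-1.48/2.2²) / 4.7877 = -1.5047.
Interval: -1.5047 ± 1.960 × 0.4570 → [-2.400, -0.609].

[-2.400, -0.609]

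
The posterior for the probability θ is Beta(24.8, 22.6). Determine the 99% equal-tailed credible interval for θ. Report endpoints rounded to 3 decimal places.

[0.340, 0.703]

Posterior: Beta(24.8, 22.6).
Equal-tailed 99% interval: the 0.005 and 0.995 quantiles of Beta(24.8, 22.6).
Posterior mean ≈ 0.523, SD ≈ 0.072; a Normal approximation gives roughly [0.338, 0.708].
Exact: F⁻¹(0.005) = 0.340; F⁻¹(0.995) = 0.703.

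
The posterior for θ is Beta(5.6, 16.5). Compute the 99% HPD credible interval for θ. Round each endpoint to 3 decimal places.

The posterior is unimodal and skewed, so the HPD interval has equal density at both endpoints and is the shortest 99% interval.
Solving f(0.059) = f(0.501) with F(0.501) − F(0.059) = 0.99 gives [0.059, 0.501].
For comparison, the equal-tailed interval is [0.069, 0.517]; the HPD is narrower and shifted toward the mode.

[0.059, 0.501]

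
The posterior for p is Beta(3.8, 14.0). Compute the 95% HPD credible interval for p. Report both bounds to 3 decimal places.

The posterior is unimodal and skewed, so the HPD interval has equal density at both endpoints and is the shortest 95% interval.
Solving f(0.047) = f(0.399) with F(0.399) − F(0.047) = 0.95 gives [0.047, 0.399].
For comparison, the equal-tailed interval is [0.062, 0.425]; the HPD is narrower and shifted toward the mode.

[0.047, 0.399]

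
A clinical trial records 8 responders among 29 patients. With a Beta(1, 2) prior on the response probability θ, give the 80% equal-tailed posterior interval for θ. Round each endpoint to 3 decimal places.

[0.183, 0.385]

Posterior: Beta(1+8, 2+21) = Beta(9, 23).
Equal-tailed 80% interval: the 0.1 and 0.9 quantiles of Beta(9, 23).
Posterior mean ≈ 0.281, SD ≈ 0.078; a Normal approximation gives roughly [0.181, 0.382].
Exact: F⁻¹(0.1) = 0.183; F⁻¹(0.9) = 0.385.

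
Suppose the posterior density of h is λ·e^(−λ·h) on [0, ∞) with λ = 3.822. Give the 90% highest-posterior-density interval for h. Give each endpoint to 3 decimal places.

[0.000, 0.602]

The exponential density is strictly decreasing on [0, ∞), so the HPD interval is anchored at 0: [0, q] with P(h ≤ q) = 0.90.
q = −ln(1 − 0.90) / 3.822 = 2.3026 / 3.822 = 0.602.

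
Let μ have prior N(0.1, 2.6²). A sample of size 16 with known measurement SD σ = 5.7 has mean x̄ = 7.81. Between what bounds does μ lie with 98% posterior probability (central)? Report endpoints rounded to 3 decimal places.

Posterior precision = 1/2.6² + 16/5.7² = 0.1479 + 0.4925 = 0.6404, so posterior SD = 1.2496.
Posterior mean = (0.1/2.6² + 16·7.81/5.7²) / 0.6404 = 6.0290.
Interval: 6.0290 ± 2.326 × 1.2496 → [3.122, 8.936].

[3.122, 8.936]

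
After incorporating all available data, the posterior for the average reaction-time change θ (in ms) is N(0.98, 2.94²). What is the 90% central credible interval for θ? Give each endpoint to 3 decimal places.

[-3.856, 5.816]

The posterior is symmetric, so the 90% equal-tailed interval is θ = 0.98 ± z·2.94 with z = 1.645.
Half-width: 1.645 × 2.94 = 4.836.
0.98 − 4.836 = -3.856; 0.98 + 4.836 = 5.816.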